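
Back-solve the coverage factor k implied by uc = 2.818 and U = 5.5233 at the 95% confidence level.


k = U / uc
k = 5.5233 / 2.818
k = 1.96

1.96


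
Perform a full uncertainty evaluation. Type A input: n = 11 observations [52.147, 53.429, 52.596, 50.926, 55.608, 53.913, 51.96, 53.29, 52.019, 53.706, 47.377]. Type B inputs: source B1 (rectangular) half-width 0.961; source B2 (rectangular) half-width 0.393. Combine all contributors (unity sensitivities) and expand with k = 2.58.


mean = (52.147 + 53.429 + 52.596 + 50.926 + 55.608 + 53.913 + 51.96 + 53.29 + 52.019 + 53.706 + 47.377) / 11 = 52.45190909
s = sqrt(sum((x - mean)^2)/(n-1)) = 2.0964675
u_A = s / sqrt(n) = 2.0964675 / sqrt(11) = 0.63210873
u_B1 = 0.961 / sqrt(3) = 0.55483361
u_B2 = 0.393 / sqrt(3) = 0.22689866
uc = sqrt(0.63210873^2 + 0.55483361^2 + 0.22689866^2) = 0.87113993
U = k * uc = 2.58 * 0.87113993
U = 2.2475

2.2475


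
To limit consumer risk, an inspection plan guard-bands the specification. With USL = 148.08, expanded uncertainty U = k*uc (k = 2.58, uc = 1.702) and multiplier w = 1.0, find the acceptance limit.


U = k * uc = 2.58 * 1.702 = 4.39116
guard band g = w * U = 1.0 * 4.39116 = 4.39116
AL = USL - g = 148.08 - 4.39116
AL = 143.6888

143.6888


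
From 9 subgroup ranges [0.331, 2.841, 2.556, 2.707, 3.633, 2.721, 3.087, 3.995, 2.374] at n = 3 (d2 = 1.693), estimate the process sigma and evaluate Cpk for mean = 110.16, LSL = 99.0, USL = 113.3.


R_bar = (0.331 + 2.841 + 2.556 + 2.707 + 3.633 + 2.721 + 3.087 + 3.995 + 2.374) / 9 = 2.6938889
sigma = R_bar / d2 = 2.6938889 / 1.693 = 1.5911925
Cp = (USL - LSL)/(6*sigma) = (113.3 - 99.0)/(6*1.5911925) = 1.4978
Cpu = (113.3 - 110.16)/(3*1.5911925) = 0.6578
Cpl = (110.16 - 99.0)/(3*1.5911925) = 2.3379
Cpk = min(Cpu, Cpl) = 0.6578

0.6578


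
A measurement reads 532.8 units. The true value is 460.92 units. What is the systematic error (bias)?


Systematic error = measured - true
= 532.8 - 460.92
= 71.8800

71.8800


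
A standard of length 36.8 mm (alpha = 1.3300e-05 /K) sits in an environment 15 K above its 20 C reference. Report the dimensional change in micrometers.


dL = L * alpha * dT
= 36.8 * 1.3300e-05 * 15
= 0.0073416 mm
dL_um = 0.0073416 * 1000 = 7.3416 um

7.3416


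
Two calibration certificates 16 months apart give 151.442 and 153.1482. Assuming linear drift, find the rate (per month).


rate = (v2 - v1) / months
= (153.1482 - 151.442) / 16
= 1.7062 / 16
= 0.1066

0.1066


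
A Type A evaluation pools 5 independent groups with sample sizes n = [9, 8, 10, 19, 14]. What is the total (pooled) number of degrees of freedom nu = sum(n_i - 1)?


nu = sum_i (n_i - 1)
nu = ((9 - 1) + (8 - 1) + (10 - 1) + (19 - 1) + (14 - 1))
nu = 8 + 7 + 9 + 18 + 13
nu = 55

55


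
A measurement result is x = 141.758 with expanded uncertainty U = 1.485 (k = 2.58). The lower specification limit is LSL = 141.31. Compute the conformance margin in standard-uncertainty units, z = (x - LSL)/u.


u = U / k = 1.485 / 2.58 = 0.5755814
margin = |LSL - x| = |141.31 - 141.758| = 0.448
z = margin / u = 0.448 / 0.5755814
z = 0.7783

0.7783


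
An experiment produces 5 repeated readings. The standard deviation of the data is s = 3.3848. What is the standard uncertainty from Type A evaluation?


u_A = s / sqrt(n)
u_A = 3.3848 / sqrt(5)
u_A = 3.3848 / 2.236068
u_A = 1.5137

1.5137


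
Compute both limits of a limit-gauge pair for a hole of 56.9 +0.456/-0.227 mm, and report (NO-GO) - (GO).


GO = nominal - lower_tol (smallest hole = maximum material condition)
GO = 56.9 - 0.227 = 56.673
NO-GO = nominal + upper_tol (largest hole = least material condition)
NO-GO = 56.9 + 0.456 = 57.356
spread = NO-GO - GO = 57.356 - 56.673 = 0.6830

0.6830


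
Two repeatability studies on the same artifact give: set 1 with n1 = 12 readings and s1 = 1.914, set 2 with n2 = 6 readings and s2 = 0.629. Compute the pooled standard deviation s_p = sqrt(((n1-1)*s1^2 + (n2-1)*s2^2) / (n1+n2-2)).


s_p = sqrt(((n1-1)*s1^2 + (n2-1)*s2^2) / (n1+n2-2))
numerator = (12-1)*1.914^2 + (6-1)*0.629^2 = 40.297356 + 1.978205 = 42.275561
denominator = 12 + 6 - 2 = 16
s_p^2 = 42.275561 / 16 = 2.6422226
s_p = sqrt(2.6422226) = 1.6255

1.6255


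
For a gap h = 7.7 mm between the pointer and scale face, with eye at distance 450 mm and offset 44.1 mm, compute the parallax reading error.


error = h * offset / d
= 7.7 * 44.1 / 450
= 0.7546

0.7546


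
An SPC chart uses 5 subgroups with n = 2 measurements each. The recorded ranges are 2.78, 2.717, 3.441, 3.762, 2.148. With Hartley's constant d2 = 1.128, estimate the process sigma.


R_bar = (2.78 + 2.717 + 3.441 + 3.762 + 2.148) / 5
R_bar = 14.848 / 5 = 2.9696
sigma_hat = R_bar / d2 = 2.9696 / 1.128 = 2.6326

2.6326


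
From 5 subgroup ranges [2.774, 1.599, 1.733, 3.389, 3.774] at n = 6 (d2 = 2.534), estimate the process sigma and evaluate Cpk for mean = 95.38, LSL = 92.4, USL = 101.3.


R_bar = (2.774 + 1.599 + 1.733 + 3.389 + 3.774) / 5 = 2.6538
sigma = R_bar / d2 = 2.6538 / 2.534 = 1.047277
Cp = (USL - LSL)/(6*sigma) = (101.3 - 92.4)/(6*1.047277) = 1.4164
Cpu = (101.3 - 95.38)/(3*1.047277) = 1.8843
Cpl = (95.38 - 92.4)/(3*1.047277) = 0.9485
Cpk = min(Cpu, Cpl) = 0.9485

0.9485


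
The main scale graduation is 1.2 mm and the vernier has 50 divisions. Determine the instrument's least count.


LC = MSD / n_div
= 1.2 / 50
= 0.0240

0.0240


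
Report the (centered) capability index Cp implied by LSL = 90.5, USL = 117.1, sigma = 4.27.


Cp = (USL - LSL) / (6 * sigma)
= (117.1 - 90.5) / (6 * 4.27)
= 26.6000 / 25.6200
= 1.0383

1.0383


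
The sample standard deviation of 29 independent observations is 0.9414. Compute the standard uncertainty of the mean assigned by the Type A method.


u_A = s / sqrt(n)
u_A = 0.9414 / sqrt(29)
u_A = 0.9414 / 5.3851648
u_A = 0.1748

0.1748


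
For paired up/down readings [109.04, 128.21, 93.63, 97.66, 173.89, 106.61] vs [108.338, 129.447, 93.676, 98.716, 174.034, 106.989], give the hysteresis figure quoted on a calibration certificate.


|109.04 - 108.338| = 0.7020
|128.21 - 129.447| = 1.2370
|93.63 - 93.676| = 0.0460
|97.66 - 98.716| = 1.0560
|173.89 - 174.034| = 0.1440
|106.61 - 106.989| = 0.3790
hysteresis = max(diffs) = 1.2370

1.2370


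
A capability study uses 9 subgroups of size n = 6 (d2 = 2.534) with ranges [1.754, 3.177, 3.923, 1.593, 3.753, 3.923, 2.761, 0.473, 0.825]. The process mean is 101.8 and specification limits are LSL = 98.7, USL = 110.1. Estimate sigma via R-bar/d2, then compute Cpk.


R_bar = (1.754 + 3.177 + 3.923 + 1.593 + 3.753 + 3.923 + 2.761 + 0.473 + 0.825) / 9 = 2.4646667
sigma = R_bar / d2 = 2.4646667 / 2.534 = 0.97263879
Cp = (USL - LSL)/(6*sigma) = (110.1 - 98.7)/(6*0.97263879) = 1.9534
Cpu = (110.1 - 101.8)/(3*0.97263879) = 2.8445
Cpl = (101.8 - 98.7)/(3*0.97263879) = 1.0624
Cpk = min(Cpu, Cpl) = 1.0624

1.0624


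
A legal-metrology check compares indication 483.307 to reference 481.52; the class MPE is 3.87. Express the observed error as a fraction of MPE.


e = indication - reference = 483.307 - 481.52 = 1.7870
|e| = 1.7870
ratio = |e| / MPE = 1.7870 / 3.87
ratio = 0.4618

0.4618


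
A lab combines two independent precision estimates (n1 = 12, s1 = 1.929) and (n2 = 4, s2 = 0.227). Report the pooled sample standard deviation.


s_p = sqrt(((n1-1)*s1^2 + (n2-1)*s2^2) / (n1+n2-2))
numerator = (12-1)*1.929^2 + (4-1)*0.227^2 = 40.931451 + 0.154587 = 41.086038
denominator = 12 + 4 - 2 = 14
s_p^2 = 41.086038 / 14 = 2.934717
s_p = sqrt(2.934717) = 1.7131

1.7131


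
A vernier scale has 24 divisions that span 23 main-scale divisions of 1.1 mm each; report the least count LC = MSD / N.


LC = MSD / n_div
= 1.1 / 24
= 0.0458

0.0458


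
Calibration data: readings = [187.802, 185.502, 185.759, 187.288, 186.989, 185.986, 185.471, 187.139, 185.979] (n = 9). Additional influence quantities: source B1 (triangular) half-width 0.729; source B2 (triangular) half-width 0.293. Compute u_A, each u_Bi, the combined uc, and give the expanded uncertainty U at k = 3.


mean = (187.802 + 185.502 + 185.759 + 187.288 + 186.989 + 185.986 + 185.471 + 187.139 + 185.979) / 9 = 186.435
s = sqrt(sum((x - mean)^2)/(n-1)) = 0.87071293
u_A = s / sqrt(n) = 0.87071293 / sqrt(9) = 0.29023764
u_B1 = 0.729 / sqrt(6) = 0.297613
u_B2 = 0.293 / sqrt(6) = 0.11961675
uc = sqrt(0.29023764^2 + 0.297613^2 + 0.11961675^2) = 0.43257318
U = k * uc = 3 * 0.43257318
U = 1.2977

1.2977


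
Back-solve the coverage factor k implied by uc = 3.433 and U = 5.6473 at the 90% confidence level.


k = U / uc
k = 5.6473 / 3.433
k = 1.645

1.645


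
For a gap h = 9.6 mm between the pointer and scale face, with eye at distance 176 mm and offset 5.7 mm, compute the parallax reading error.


error = h * offset / d
= 9.6 * 5.7 / 176
= 0.3109

0.3109


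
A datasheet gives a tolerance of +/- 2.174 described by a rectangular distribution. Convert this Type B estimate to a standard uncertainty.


u_B = half_width / sqrt(3)
u_B = 2.174 / 1.7320508
u_B = 1.2552

1.2552


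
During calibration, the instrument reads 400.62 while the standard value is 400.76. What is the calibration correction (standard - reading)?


Correction = standard - reading
= 400.76 - 400.62
= 0.1400

0.1400


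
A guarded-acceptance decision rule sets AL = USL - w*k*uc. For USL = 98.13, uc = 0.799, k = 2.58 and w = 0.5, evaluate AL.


U = k * uc = 2.58 * 0.799 = 2.06142
guard band g = w * U = 0.5 * 2.06142 = 1.03071
AL = USL - g = 98.13 - 1.03071
AL = 97.0993

97.0993


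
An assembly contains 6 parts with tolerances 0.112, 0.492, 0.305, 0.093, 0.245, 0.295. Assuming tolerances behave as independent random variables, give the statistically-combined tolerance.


RSS = sqrt(0.112^2 + 0.492^2 + 0.305^2 + 0.093^2 + 0.245^2 + 0.295^2)
= sqrt(0.503332)
= 0.7095

0.7095


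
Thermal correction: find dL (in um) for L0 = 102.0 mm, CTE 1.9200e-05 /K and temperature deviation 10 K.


dL = L * alpha * dT
= 102.0 * 1.9200e-05 * 10
= 0.0195840 mm
dL_um = 0.0195840 * 1000 = 19.5840 um

19.5840


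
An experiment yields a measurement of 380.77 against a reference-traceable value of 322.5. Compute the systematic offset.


Systematic error = measured - true
= 380.77 - 322.5
= 58.2700

58.2700


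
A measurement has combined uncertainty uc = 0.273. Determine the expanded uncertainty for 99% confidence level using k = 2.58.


U = k * uc
U = 2.58 * 0.273
U = 0.7043

0.7043


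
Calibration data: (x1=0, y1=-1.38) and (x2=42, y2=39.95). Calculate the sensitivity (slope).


slope = (y2 - y1) / (x2 - x1)
= (39.95 - -1.38) / (42 - 0)
= 41.3300 / 42
= 0.9840

0.9840


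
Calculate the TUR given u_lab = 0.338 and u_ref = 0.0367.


TUR = u_lab / u_ref
= 0.338 / 0.0367
= 9.2098

9.2098


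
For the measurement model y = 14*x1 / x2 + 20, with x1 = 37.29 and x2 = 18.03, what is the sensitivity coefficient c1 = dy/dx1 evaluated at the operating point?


y = 14*x1 / x2 + 20
dy/dx1 = 14/x2
Evaluate at x2 = 18.03: c1 = 14 / 18.03
c1 = 0.7765

0.7765


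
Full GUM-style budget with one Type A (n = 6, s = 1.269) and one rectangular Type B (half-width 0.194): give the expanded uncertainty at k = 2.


u_A = s / sqrt(n) = 1.269 / sqrt(6) = 0.51806708
u_B = half_width / sqrt(3) = 0.194 / sqrt(3) = 0.11200595
uc = sqrt(u_A^2 + u_B^2) = sqrt(0.51806708^2 + 0.11200595^2) = 0.53003663
U = k * uc = 2 * 0.53003663
U = 1.0601

1.0601


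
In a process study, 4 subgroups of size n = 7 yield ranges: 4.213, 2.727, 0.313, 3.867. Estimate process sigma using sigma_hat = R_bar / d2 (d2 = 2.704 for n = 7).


R_bar = (4.213 + 2.727 + 0.313 + 3.867) / 4
R_bar = 11.12 / 4 = 2.78
sigma_hat = R_bar / d2 = 2.78 / 2.704 = 1.0281

1.0281


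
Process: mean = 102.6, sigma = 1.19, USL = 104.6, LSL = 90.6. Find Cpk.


Cpu = (USL - mean) / (3*sigma) = (104.6 - 102.6) / (3*1.19) = 0.5602
Cpl = (mean - LSL) / (3*sigma) = (102.6 - 90.6) / (3*1.19) = 3.3613
Cpk = min(Cpu, Cpl) = 0.5602

0.5602


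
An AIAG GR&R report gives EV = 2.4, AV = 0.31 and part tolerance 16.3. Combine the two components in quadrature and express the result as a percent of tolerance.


GRR = sqrt(EV^2 + AV^2) = sqrt(2.4^2 + 0.31^2) = 2.419938
%GRR = GRR / tol * 100 = 2.419938 / 16.3 * 100
%GRR = 14.8462

14.8462


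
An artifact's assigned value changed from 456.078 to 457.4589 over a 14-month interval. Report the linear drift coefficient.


rate = (v2 - v1) / months
= (457.4589 - 456.078) / 14
= 1.3809 / 14
= 0.0986

0.0986


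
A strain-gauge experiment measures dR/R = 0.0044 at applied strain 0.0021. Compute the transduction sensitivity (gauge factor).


GF = (dR/R) / epsilon
= 0.0044 / 0.0021
= 2.0952

2.0952


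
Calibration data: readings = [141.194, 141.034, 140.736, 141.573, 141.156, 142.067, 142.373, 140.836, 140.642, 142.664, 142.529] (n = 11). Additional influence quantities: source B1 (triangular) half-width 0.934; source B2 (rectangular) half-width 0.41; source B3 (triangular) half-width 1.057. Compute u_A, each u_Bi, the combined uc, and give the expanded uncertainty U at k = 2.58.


mean = (141.194 + 141.034 + 140.736 + 141.573 + 141.156 + 142.067 + 142.373 + 140.836 + 140.642 + 142.664 + 142.529) / 11 = 141.5276364
s = sqrt(sum((x - mean)^2)/(n-1)) = 0.75393412
u_A = s / sqrt(n) = 0.75393412 / sqrt(11) = 0.22731969
u_B1 = 0.934 / sqrt(6) = 0.3813039
u_B2 = 0.41 / sqrt(3) = 0.23671361
u_B3 = 1.057 / sqrt(6) = 0.43151844
uc = sqrt(0.22731969^2 + 0.3813039^2 + 0.23671361^2 + 0.43151844^2) = 0.66280344
U = k * uc = 2.58 * 0.66280344
U = 1.7100

1.7100


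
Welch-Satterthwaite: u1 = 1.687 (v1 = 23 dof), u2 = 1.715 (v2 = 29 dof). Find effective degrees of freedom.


uc = sqrt(u1^2 + u2^2) = sqrt(1.687^2 + 1.715^2) = 2.4056587
v_eff = uc^4 / (u1^4/v1 + u2^4/v2)
= 2.4056587^4 / (1.687^4/23 + 1.715^4/29)
= 33.491612 / 0.6504575
v_eff = 51.4893

51.4893


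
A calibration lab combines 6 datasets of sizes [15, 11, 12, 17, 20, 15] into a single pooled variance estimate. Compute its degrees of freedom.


nu = sum_i (n_i - 1)
nu = ((15 - 1) + (11 - 1) + (12 - 1) + (17 - 1) + (20 - 1) + (15 - 1))
nu = 14 + 10 + 11 + 16 + 19 + 14
nu = 84

84


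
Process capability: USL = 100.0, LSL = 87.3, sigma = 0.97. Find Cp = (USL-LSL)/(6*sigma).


Cp = (USL - LSL) / (6 * sigma)
= (100.0 - 87.3) / (6 * 0.97)
= 12.7000 / 5.8200
= 2.1821

2.1821


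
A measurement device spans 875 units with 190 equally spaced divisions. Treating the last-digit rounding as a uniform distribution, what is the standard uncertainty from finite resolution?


resolution = range / divisions
resolution = 875 / 190 = 4.6052632
u_res = resolution / (2*sqrt(3))
u_res = 4.6052632 / 3.4641016
u_res = 1.3294

1.3294


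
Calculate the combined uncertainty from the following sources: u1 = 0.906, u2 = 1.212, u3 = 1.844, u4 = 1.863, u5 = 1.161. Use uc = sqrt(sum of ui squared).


uc = sqrt(0.906^2 + 1.212^2 + 1.844^2 + 1.863^2 + 1.161^2)
uc = sqrt(10.508806)
uc = 3.2417

3.2417


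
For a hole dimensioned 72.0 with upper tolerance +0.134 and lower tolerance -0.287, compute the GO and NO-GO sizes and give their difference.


GO = nominal - lower_tol (smallest hole = maximum material condition)
GO = 72.0 - 0.287 = 71.713
NO-GO = nominal + upper_tol (largest hole = least material condition)
NO-GO = 72.0 + 0.134 = 72.134
spread = NO-GO - GO = 72.134 - 71.713 = 0.4210

0.4210


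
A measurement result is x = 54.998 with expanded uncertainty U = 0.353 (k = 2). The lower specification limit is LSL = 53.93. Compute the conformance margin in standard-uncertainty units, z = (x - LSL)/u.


u = U / k = 0.353 / 2 = 0.1765
margin = |LSL - x| = |53.93 - 54.998| = 1.068
z = margin / u = 1.068 / 0.1765
z = 6.0510

6.0510


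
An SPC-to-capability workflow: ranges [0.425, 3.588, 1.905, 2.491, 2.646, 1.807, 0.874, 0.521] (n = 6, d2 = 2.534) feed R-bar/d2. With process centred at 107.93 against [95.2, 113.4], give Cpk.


R_bar = (0.425 + 3.588 + 1.905 + 2.491 + 2.646 + 1.807 + 0.874 + 0.521) / 8 = 1.782125
sigma = R_bar / d2 = 1.782125 / 2.534 = 0.70328532
Cp = (USL - LSL)/(6*sigma) = (113.4 - 95.2)/(6*0.70328532) = 4.3131
Cpu = (113.4 - 107.93)/(3*0.70328532) = 2.5926
Cpl = (107.93 - 95.2)/(3*0.70328532) = 6.0336
Cpk = min(Cpu, Cpl) = 2.5926

2.5926


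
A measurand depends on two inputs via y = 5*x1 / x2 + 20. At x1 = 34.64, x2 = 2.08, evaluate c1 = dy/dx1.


y = 5*x1 / x2 + 20
dy/dx1 = 5/x2
Evaluate at x2 = 2.08: c1 = 5 / 2.08
c1 = 2.4038

2.4038


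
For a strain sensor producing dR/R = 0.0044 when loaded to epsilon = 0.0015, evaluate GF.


GF = (dR/R) / epsilon
= 0.0044 / 0.0015
= 2.9333

2.9333


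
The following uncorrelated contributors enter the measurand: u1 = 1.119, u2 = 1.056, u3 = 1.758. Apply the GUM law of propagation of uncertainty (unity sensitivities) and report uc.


uc = sqrt(1.119^2 + 1.056^2 + 1.758^2)
uc = sqrt(5.457861)
uc = 2.3362

2.3362


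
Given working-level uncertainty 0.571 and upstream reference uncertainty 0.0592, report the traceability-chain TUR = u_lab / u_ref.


TUR = u_lab / u_ref
= 0.571 / 0.0592
= 9.6453

9.6453


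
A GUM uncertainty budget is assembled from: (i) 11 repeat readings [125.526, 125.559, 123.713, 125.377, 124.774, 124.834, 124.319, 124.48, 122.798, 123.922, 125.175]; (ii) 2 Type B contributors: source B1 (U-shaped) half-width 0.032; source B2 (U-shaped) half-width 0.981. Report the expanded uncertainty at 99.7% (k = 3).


mean = (125.526 + 125.559 + 123.713 + 125.377 + 124.774 + 124.834 + 124.319 + 124.48 + 122.798 + 123.922 + 125.175) / 11 = 124.5888182
s = sqrt(sum((x - mean)^2)/(n-1)) = 0.85919646
u_A = s / sqrt(n) = 0.85919646 / sqrt(11) = 0.25905748
u_B1 = 0.032 / sqrt(2) = 0.022627417
u_B2 = 0.981 / sqrt(2) = 0.69367175
uc = sqrt(0.25905748^2 + 0.022627417^2 + 0.69367175^2) = 0.74081258
U = k * uc = 3 * 0.74081258
U = 2.2224

2.2224


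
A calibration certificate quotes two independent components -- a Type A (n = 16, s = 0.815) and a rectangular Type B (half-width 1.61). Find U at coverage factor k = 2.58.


u_A = s / sqrt(n) = 0.815 / sqrt(16) = 0.20375
u_B = half_width / sqrt(3) = 1.61 / sqrt(3) = 0.92953393
uc = sqrt(u_A^2 + u_B^2) = sqrt(0.20375^2 + 0.92953393^2) = 0.95160254
U = k * uc = 2.58 * 0.95160254
U = 2.4551

2.4551


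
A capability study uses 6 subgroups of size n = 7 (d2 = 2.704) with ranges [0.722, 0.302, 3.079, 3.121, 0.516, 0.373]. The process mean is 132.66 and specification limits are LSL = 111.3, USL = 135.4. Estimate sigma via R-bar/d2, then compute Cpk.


R_bar = (0.722 + 0.302 + 3.079 + 3.121 + 0.516 + 0.373) / 6 = 1.3521667
sigma = R_bar / d2 = 1.3521667 / 2.704 = 0.50006165
Cp = (USL - LSL)/(6*sigma) = (135.4 - 111.3)/(6*0.50006165) = 8.0323
Cpu = (135.4 - 132.66)/(3*0.50006165) = 1.8264
Cpl = (132.66 - 111.3)/(3*0.50006165) = 14.2382
Cpk = min(Cpu, Cpl) = 1.8264

1.8264


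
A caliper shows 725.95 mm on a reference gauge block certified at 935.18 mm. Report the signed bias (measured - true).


Systematic error = measured - true
= 725.95 - 935.18
= -209.2300

-209.2300


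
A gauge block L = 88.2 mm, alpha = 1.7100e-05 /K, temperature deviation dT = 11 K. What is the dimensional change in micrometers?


dL = L * alpha * dT
= 88.2 * 1.7100e-05 * 11
= 0.0165904 mm
dL_um = 0.0165904 * 1000 = 16.5904 um

16.5904


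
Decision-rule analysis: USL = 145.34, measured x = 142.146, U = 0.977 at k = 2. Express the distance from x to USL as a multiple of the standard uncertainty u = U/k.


u = U / k = 0.977 / 2 = 0.4885
margin = |USL - x| = |145.34 - 142.146| = 3.194
z = margin / u = 3.194 / 0.4885
z = 6.5384

6.5384


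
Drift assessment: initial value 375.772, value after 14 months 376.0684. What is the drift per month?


rate = (v2 - v1) / months
= (376.0684 - 375.772) / 14
= 0.2964 / 14
= 0.0212

0.0212


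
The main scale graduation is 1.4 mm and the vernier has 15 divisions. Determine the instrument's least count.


LC = MSD / n_div
= 1.4 / 15
= 0.0933

0.0933


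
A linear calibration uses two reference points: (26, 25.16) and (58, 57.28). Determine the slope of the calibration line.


slope = (y2 - y1) / (x2 - x1)
= (57.28 - 25.16) / (58 - 26)
= 32.1200 / 32
= 1.0038

1.0038


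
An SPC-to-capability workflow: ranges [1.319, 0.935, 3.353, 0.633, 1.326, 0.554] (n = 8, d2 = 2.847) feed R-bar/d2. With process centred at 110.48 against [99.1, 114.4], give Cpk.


R_bar = (1.319 + 0.935 + 3.353 + 0.633 + 1.326 + 0.554) / 6 = 1.3533333
sigma = R_bar / d2 = 1.3533333 / 2.847 = 0.47535416
Cp = (USL - LSL)/(6*sigma) = (114.4 - 99.1)/(6*0.47535416) = 5.3644
Cpu = (114.4 - 110.48)/(3*0.47535416) = 2.7488
Cpl = (110.48 - 99.1)/(3*0.47535416) = 7.9800
Cpk = min(Cpu, Cpl) = 2.7488

2.7488


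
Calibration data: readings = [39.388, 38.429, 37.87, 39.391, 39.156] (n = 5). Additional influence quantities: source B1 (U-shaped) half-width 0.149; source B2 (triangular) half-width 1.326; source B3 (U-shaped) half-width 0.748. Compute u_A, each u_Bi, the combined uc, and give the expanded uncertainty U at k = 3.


mean = (39.388 + 38.429 + 37.87 + 39.391 + 39.156) / 5 = 38.8468
s = sqrt(sum((x - mean)^2)/(n-1)) = 0.67330357
u_A = s / sqrt(n) = 0.67330357 / sqrt(5) = 0.30111051
u_B1 = 0.149 / sqrt(2) = 0.10535891
u_B2 = 1.326 / sqrt(6) = 0.54133723
u_B3 = 0.748 / sqrt(2) = 0.52891587
uc = sqrt(0.30111051^2 + 0.10535891^2 + 0.54133723^2 + 0.52891587^2) = 0.82131969
U = k * uc = 3 * 0.82131969
U = 2.4640

2.4640


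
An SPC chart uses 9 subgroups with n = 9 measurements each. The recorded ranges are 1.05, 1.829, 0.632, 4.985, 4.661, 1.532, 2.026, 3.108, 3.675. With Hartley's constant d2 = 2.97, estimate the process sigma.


R_bar = (1.05 + 1.829 + 0.632 + 4.985 + 4.661 + 1.532 + 2.026 + 3.108 + 3.675) / 9
R_bar = 23.498 / 9 = 2.6108889
sigma_hat = R_bar / d2 = 2.6108889 / 2.97 = 0.8791

0.8791


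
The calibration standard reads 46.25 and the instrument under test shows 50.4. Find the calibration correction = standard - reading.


Correction = standard - reading
= 46.25 - 50.4
= -4.1500

-4.1500


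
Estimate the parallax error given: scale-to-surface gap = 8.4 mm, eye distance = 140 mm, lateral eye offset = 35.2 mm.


error = h * offset / d
= 8.4 * 35.2 / 140
= 2.1120

2.1120


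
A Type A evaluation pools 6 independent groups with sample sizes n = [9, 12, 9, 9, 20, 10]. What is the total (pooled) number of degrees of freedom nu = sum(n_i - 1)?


nu = sum_i (n_i - 1)
nu = ((9 - 1) + (12 - 1) + (9 - 1) + (9 - 1) + (20 - 1) + (10 - 1))
nu = 8 + 11 + 8 + 8 + 19 + 9
nu = 63

63


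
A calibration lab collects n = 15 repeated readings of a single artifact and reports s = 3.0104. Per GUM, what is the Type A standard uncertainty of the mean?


u_A = s / sqrt(n)
u_A = 3.0104 / sqrt(15)
u_A = 3.0104 / 3.8729833
u_A = 0.7773

0.7773


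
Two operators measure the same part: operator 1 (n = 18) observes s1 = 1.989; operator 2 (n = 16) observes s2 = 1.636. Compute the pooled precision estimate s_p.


s_p = sqrt(((n1-1)*s1^2 + (n2-1)*s2^2) / (n1+n2-2))
numerator = (18-1)*1.989^2 + (16-1)*1.636^2 = 67.254057 + 40.14744 = 107.4015
denominator = 18 + 16 - 2 = 32
s_p^2 = 107.4015 / 32 = 3.3562969
s_p = sqrt(3.3562969) = 1.8320

1.8320


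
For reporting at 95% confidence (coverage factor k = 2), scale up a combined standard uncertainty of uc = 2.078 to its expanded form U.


U = k * uc
U = 2 * 2.078
U = 4.1560

4.1560


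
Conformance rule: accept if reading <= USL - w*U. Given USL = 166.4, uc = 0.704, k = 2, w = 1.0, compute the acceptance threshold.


U = k * uc = 2 * 0.704 = 1.408
guard band g = w * U = 1.0 * 1.408 = 1.408
AL = USL - g = 166.4 - 1.408
AL = 164.9920

164.9920


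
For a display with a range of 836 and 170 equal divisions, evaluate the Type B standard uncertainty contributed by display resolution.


resolution = range / divisions
resolution = 836 / 170 = 4.9176471
u_res = resolution / (2*sqrt(3))
u_res = 4.9176471 / 3.4641016
u_res = 1.4196

1.4196


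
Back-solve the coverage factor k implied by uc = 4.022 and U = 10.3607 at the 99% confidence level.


k = U / uc
k = 10.3607 / 4.022
k = 2.576

2.576


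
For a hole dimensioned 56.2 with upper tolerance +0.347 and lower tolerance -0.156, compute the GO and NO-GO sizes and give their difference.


GO = nominal - lower_tol (smallest hole = maximum material condition)
GO = 56.2 - 0.156 = 56.044
NO-GO = nominal + upper_tol (largest hole = least material condition)
NO-GO = 56.2 + 0.347 = 56.547
spread = NO-GO - GO = 56.547 - 56.044 = 0.5030

0.5030


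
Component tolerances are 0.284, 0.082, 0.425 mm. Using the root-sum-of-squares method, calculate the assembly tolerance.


RSS = sqrt(0.284^2 + 0.082^2 + 0.425^2)
= sqrt(0.268005)
= 0.5177

0.5177


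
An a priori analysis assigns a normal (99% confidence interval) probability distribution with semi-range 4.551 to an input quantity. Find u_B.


u_B = half_width / 2.576
u_B = 4.551 / 2.576
u_B = 1.7667

1.7667


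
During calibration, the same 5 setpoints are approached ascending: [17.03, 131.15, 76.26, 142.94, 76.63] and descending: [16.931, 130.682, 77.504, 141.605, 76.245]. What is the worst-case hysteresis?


|17.03 - 16.931| = 0.0990
|131.15 - 130.682| = 0.4680
|76.26 - 77.504| = 1.2440
|142.94 - 141.605| = 1.3350
|76.63 - 76.245| = 0.3850
hysteresis = max(diffs) = 1.3350

1.3350


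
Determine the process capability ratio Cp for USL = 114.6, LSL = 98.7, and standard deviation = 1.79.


Cp = (USL - LSL) / (6 * sigma)
= (114.6 - 98.7) / (6 * 1.79)
= 15.9000 / 10.7400
= 1.4804

1.4804


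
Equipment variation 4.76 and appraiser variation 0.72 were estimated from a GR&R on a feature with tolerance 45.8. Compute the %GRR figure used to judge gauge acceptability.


GRR = sqrt(EV^2 + AV^2) = sqrt(4.76^2 + 0.72^2) = 4.8141458
%GRR = GRR / tol * 100 = 4.8141458 / 45.8 * 100
%GRR = 10.5112

10.5112


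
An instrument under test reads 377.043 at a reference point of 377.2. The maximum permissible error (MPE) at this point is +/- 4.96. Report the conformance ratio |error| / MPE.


e = indication - reference = 377.043 - 377.2 = -0.1570
|e| = 0.1570
ratio = |e| / MPE = 0.1570 / 4.96
ratio = 0.0317

0.0317


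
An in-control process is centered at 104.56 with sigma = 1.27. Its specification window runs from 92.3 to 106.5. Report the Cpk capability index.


Cpu = (USL - mean) / (3*sigma) = (106.5 - 104.56) / (3*1.27) = 0.5092
Cpl = (mean - LSL) / (3*sigma) = (104.56 - 92.3) / (3*1.27) = 3.2178
Cpk = min(Cpu, Cpl) = 0.5092

0.5092


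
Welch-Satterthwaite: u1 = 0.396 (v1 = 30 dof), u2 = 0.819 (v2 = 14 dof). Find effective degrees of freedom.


uc = sqrt(u1^2 + u2^2) = sqrt(0.396^2 + 0.819^2) = 0.90971259
v_eff = uc^4 / (u1^4/v1 + u2^4/v2)
= 0.90971259^4 / (0.396^4/30 + 0.819^4/14)
= 0.68488368 / 0.032956874
v_eff = 20.7812

20.7812


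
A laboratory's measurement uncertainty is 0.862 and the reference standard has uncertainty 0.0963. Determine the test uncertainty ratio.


TUR = u_lab / u_ref
= 0.862 / 0.0963
= 8.9512

8.9512


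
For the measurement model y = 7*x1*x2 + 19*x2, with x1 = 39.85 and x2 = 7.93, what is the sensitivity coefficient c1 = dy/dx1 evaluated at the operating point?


y = 7*x1*x2 + 19*x2
dy/dx1 = 7*x2
Evaluate at x2 = 7.93: c1 = 7 * 7.93
c1 = 55.5100

55.5100


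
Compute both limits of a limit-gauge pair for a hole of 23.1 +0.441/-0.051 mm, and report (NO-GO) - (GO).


GO = nominal - lower_tol (smallest hole = maximum material condition)
GO = 23.1 - 0.051 = 23.049
NO-GO = nominal + upper_tol (largest hole = least material condition)
NO-GO = 23.1 + 0.441 = 23.541
spread = NO-GO - GO = 23.541 - 23.049 = 0.4920

0.4920


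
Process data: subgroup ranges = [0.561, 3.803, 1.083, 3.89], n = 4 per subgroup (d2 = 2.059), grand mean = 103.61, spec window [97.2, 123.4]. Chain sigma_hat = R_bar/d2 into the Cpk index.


R_bar = (0.561 + 3.803 + 1.083 + 3.89) / 4 = 2.33425
sigma = R_bar / d2 = 2.33425 / 2.059 = 1.1336814
Cp = (USL - LSL)/(6*sigma) = (123.4 - 97.2)/(6*1.1336814) = 3.8518
Cpu = (123.4 - 103.61)/(3*1.1336814) = 5.8188
Cpl = (103.61 - 97.2)/(3*1.1336814) = 1.8847
Cpk = min(Cpu, Cpl) = 1.8847

1.8847


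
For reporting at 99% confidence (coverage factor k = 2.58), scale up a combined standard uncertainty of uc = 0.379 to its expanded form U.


U = k * uc
U = 2.58 * 0.379
U = 0.9778

0.9778


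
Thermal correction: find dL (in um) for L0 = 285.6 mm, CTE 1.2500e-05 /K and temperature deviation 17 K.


dL = L * alpha * dT
= 285.6 * 1.2500e-05 * 17
= 0.0606900 mm
dL_um = 0.0606900 * 1000 = 60.6900 um

60.6900


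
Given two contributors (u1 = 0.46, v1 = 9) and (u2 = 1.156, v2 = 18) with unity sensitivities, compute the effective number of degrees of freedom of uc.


uc = sqrt(u1^2 + u2^2) = sqrt(0.46^2 + 1.156^2) = 1.2441608
v_eff = uc^4 / (u1^4/v1 + u2^4/v2)
= 1.2441608^4 / (0.46^4/9 + 1.156^4/18)
= 2.3961062 / 0.10418572
v_eff = 22.9984

22.9984


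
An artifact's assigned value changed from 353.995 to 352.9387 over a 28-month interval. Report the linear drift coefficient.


rate = (v2 - v1) / months
= (352.9387 - 353.995) / 28
= -1.0563 / 28
= -0.0377

-0.0377


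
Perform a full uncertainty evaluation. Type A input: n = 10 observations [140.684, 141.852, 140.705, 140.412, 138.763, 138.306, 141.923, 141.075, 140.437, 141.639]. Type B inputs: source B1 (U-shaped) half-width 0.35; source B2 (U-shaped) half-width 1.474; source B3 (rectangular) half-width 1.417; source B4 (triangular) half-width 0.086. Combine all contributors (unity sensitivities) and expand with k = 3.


mean = (140.684 + 141.852 + 140.705 + 140.412 + 138.763 + 138.306 + 141.923 + 141.075 + 140.437 + 141.639) / 10 = 140.5796
s = sqrt(sum((x - mean)^2)/(n-1)) = 1.2172746
u_A = s / sqrt(n) = 1.2172746 / sqrt(10) = 0.38493603
u_B1 = 0.35 / sqrt(2) = 0.24748737
u_B2 = 1.474 / sqrt(2) = 1.0422754
u_B3 = 1.417 / sqrt(3) = 0.81810533
u_B4 = 0.086 / sqrt(6) = 0.035109353
uc = sqrt(0.38493603^2 + 0.24748737^2 + 1.0422754^2 + 0.81810533^2 + 0.035109353^2) = 1.4022456
U = k * uc = 3 * 1.4022456
U = 4.2067

4.2067


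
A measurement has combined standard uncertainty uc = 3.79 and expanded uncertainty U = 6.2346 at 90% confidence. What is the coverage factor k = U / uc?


k = U / uc
k = 6.2346 / 3.79
k = 1.645

1.645


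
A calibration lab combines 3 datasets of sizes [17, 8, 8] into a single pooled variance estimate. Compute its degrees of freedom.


nu = sum_i (n_i - 1)
nu = ((17 - 1) + (8 - 1) + (8 - 1))
nu = 16 + 7 + 7
nu = 30

30


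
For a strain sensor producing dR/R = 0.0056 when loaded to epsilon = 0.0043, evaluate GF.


GF = (dR/R) / epsilon
= 0.0056 / 0.0043
= 1.3023

1.3023


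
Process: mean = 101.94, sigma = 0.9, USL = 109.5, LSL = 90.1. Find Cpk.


Cpu = (USL - mean) / (3*sigma) = (109.5 - 101.94) / (3*0.9) = 2.8000
Cpl = (mean - LSL) / (3*sigma) = (101.94 - 90.1) / (3*0.9) = 4.3852
Cpk = min(Cpu, Cpl) = 2.8000

2.8000


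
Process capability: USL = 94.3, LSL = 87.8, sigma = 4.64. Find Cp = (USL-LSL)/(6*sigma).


Cp = (USL - LSL) / (6 * sigma)
= (94.3 - 87.8) / (6 * 4.64)
= 6.5000 / 27.8400
= 0.2335

0.2335


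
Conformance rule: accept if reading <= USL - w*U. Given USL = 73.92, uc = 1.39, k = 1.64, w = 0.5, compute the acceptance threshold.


U = k * uc = 1.64 * 1.39 = 2.2796
guard band g = w * U = 0.5 * 2.2796 = 1.1398
AL = USL - g = 73.92 - 1.1398
AL = 72.7802

72.7802


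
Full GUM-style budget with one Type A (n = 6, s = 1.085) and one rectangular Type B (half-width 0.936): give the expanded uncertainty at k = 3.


u_A = s / sqrt(n) = 1.085 / sqrt(6) = 0.4429494
u_B = half_width / sqrt(3) = 0.936 / sqrt(3) = 0.54039985
uc = sqrt(u_A^2 + u_B^2) = sqrt(0.4429494^2 + 0.54039985^2) = 0.69873898
U = k * uc = 3 * 0.69873898
U = 2.0962

2.0962


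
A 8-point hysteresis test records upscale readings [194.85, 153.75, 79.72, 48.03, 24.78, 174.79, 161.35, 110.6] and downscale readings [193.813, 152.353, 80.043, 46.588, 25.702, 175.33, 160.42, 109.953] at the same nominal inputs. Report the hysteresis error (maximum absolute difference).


|194.85 - 193.813| = 1.0370
|153.75 - 152.353| = 1.3970
|79.72 - 80.043| = 0.3230
|48.03 - 46.588| = 1.4420
|24.78 - 25.702| = 0.9220
|174.79 - 175.33| = 0.5400
|161.35 - 160.42| = 0.9300
|110.6 - 109.953| = 0.6470
hysteresis = max(diffs) = 1.4420

1.4420


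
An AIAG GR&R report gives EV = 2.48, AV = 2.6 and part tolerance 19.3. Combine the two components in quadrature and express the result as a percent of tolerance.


GRR = sqrt(EV^2 + AV^2) = sqrt(2.48^2 + 2.6^2) = 3.5931045
%GRR = GRR / tol * 100 = 3.5931045 / 19.3 * 100
%GRR = 18.6171

18.6171


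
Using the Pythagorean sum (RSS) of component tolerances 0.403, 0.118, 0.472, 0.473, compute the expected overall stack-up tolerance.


RSS = sqrt(0.403^2 + 0.118^2 + 0.472^2 + 0.473^2)
= sqrt(0.622846)
= 0.7892

0.7892


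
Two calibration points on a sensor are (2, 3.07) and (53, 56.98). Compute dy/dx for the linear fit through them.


slope = (y2 - y1) / (x2 - x1)
= (56.98 - 3.07) / (53 - 2)
= 53.9100 / 51
= 1.0571

1.0571


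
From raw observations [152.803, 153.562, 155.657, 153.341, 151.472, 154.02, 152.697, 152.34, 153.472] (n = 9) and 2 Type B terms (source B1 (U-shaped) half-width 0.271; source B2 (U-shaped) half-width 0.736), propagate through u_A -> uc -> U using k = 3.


mean = (152.803 + 153.562 + 155.657 + 153.341 + 151.472 + 154.02 + 152.697 + 152.34 + 153.472) / 9 = 153.2626667
s = sqrt(sum((x - mean)^2)/(n-1)) = 1.1744688
u_A = s / sqrt(n) = 1.1744688 / sqrt(9) = 0.3914896
u_B1 = 0.271 / sqrt(2) = 0.19162594
u_B2 = 0.736 / sqrt(2) = 0.52043059
uc = sqrt(0.3914896^2 + 0.19162594^2 + 0.52043059^2) = 0.67884653
U = k * uc = 3 * 0.67884653
U = 2.0365

2.0365


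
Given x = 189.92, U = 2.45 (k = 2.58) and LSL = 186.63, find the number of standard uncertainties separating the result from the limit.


u = U / k = 2.45 / 2.58 = 0.9496124
margin = |LSL - x| = |186.63 - 189.92| = 3.29
z = margin / u = 3.29 / 0.9496124
z = 3.4646

3.4646


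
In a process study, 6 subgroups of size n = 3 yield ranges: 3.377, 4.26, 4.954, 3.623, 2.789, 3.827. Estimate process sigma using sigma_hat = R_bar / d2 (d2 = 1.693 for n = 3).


R_bar = (3.377 + 4.26 + 4.954 + 3.623 + 2.789 + 3.827) / 6
R_bar = 22.83 / 6 = 3.805
sigma_hat = R_bar / d2 = 3.805 / 1.693 = 2.2475

2.2475


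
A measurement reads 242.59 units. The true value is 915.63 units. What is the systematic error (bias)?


Systematic error = measured - true
= 242.59 - 915.63
= -673.0400

-673.0400


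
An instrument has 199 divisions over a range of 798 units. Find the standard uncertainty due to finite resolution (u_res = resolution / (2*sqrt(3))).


resolution = range / divisions
resolution = 798 / 199 = 4.0100503
u_res = resolution / (2*sqrt(3))
u_res = 4.0100503 / 3.4641016
u_res = 1.1576

1.1576


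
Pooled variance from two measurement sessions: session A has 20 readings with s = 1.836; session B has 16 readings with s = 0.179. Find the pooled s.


s_p = sqrt(((n1-1)*s1^2 + (n2-1)*s2^2) / (n1+n2-2))
numerator = (20-1)*1.836^2 + (16-1)*0.179^2 = 64.047024 + 0.480615 = 64.527639
denominator = 20 + 16 - 2 = 34
s_p^2 = 64.527639 / 34 = 1.8978717
s_p = sqrt(1.8978717) = 1.3776

1.3776


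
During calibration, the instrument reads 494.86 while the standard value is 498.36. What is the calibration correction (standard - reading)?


Correction = standard - reading
= 498.36 - 494.86
= 3.5000

3.5000


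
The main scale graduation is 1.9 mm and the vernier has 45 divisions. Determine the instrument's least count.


LC = MSD / n_div
= 1.9 / 45
= 0.0422

0.0422


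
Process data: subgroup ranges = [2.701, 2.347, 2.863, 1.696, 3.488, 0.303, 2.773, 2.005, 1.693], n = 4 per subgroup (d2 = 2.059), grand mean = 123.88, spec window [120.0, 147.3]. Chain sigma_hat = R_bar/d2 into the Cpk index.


R_bar = (2.701 + 2.347 + 2.863 + 1.696 + 3.488 + 0.303 + 2.773 + 2.005 + 1.693) / 9 = 2.2076667
sigma = R_bar / d2 = 2.2076667 / 2.059 = 1.0722034
Cp = (USL - LSL)/(6*sigma) = (147.3 - 120.0)/(6*1.0722034) = 4.2436
Cpu = (147.3 - 123.88)/(3*1.0722034) = 7.2810
Cpl = (123.88 - 120.0)/(3*1.0722034) = 1.2062
Cpk = min(Cpu, Cpl) = 1.2062

1.2062


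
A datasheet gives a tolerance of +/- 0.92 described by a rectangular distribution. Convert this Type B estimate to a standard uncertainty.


u_B = half_width / sqrt(3)
u_B = 0.92 / 1.7320508
u_B = 0.5312

0.5312


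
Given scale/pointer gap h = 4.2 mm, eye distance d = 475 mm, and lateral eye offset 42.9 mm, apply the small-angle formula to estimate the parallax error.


error = h * offset / d
= 4.2 * 42.9 / 475
= 0.3793

0.3793


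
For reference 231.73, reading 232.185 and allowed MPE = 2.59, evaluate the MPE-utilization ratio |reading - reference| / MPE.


e = indication - reference = 232.185 - 231.73 = 0.4550
|e| = 0.4550
ratio = |e| / MPE = 0.4550 / 2.59
ratio = 0.1757

0.1757


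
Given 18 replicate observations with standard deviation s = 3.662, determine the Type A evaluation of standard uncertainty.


u_A = s / sqrt(n)
u_A = 3.662 / sqrt(18)
u_A = 3.662 / 4.2426407
u_A = 0.8631

0.8631


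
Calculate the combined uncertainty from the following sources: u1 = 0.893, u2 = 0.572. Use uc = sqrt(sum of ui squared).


uc = sqrt(0.893^2 + 0.572^2)
uc = sqrt(1.124633)
uc = 1.0605

1.0605


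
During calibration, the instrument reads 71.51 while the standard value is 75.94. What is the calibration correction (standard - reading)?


Correction = standard - reading
= 75.94 - 71.51
= 4.4300

4.4300


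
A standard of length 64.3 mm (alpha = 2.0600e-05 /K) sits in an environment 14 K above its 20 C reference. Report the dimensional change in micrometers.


dL = L * alpha * dT
= 64.3 * 2.0600e-05 * 14
= 0.0185441 mm
dL_um = 0.0185441 * 1000 = 18.5441 um

18.5441


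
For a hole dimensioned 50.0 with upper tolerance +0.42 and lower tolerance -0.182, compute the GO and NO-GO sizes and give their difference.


GO = nominal - lower_tol (smallest hole = maximum material condition)
GO = 50.0 - 0.182 = 49.818
NO-GO = nominal + upper_tol (largest hole = least material condition)
NO-GO = 50.0 + 0.42 = 50.42
spread = NO-GO - GO = 50.42 - 49.818 = 0.6020

0.6020


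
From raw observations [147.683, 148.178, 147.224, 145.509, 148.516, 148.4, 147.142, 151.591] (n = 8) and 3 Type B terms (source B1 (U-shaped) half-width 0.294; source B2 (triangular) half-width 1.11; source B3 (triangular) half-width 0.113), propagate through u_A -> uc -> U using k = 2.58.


mean = (147.683 + 148.178 + 147.224 + 145.509 + 148.516 + 148.4 + 147.142 + 151.591) / 8 = 148.030375
s = sqrt(sum((x - mean)^2)/(n-1)) = 1.731628
u_A = s / sqrt(n) = 1.731628 / sqrt(8) = 0.61222295
u_B1 = 0.294 / sqrt(2) = 0.20788939
u_B2 = 1.11 / sqrt(6) = 0.4531556
u_B3 = 0.113 / sqrt(6) = 0.046132057
uc = sqrt(0.61222295^2 + 0.20788939^2 + 0.4531556^2 + 0.046132057^2) = 0.79089386
U = k * uc = 2.58 * 0.79089386
U = 2.0405

2.0405


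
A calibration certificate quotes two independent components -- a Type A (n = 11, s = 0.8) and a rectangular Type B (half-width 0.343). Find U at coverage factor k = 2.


u_A = s / sqrt(n) = 0.8 / sqrt(11) = 0.24120908
u_B = half_width / sqrt(3) = 0.343 / sqrt(3) = 0.19803114
uc = sqrt(u_A^2 + u_B^2) = sqrt(0.24120908^2 + 0.19803114^2) = 0.31208677
U = k * uc = 2 * 0.31208677
U = 0.6242

0.6242


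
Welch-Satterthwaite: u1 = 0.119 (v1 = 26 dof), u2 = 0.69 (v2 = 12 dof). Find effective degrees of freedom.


uc = sqrt(u1^2 + u2^2) = sqrt(0.119^2 + 0.69^2) = 0.7001864
v_eff = uc^4 / (u1^4/v1 + u2^4/v2)
= 0.7001864^4 / (0.119^4/26 + 0.69^4/12)
= 0.24035584 / 0.01889698
v_eff = 12.7193

12.7193


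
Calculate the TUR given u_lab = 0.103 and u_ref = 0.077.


TUR = u_lab / u_ref
= 0.103 / 0.077
= 1.3377

1.3377
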